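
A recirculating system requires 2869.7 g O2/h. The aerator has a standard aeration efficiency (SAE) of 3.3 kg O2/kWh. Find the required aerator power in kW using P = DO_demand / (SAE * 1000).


SAE in g O2/kWh = 3.3 * 1000 = 3300 g/kWh
P = DO_demand / SAE_g = 2869.7 / 3300 = 0.869606 kW

0.869606 kW


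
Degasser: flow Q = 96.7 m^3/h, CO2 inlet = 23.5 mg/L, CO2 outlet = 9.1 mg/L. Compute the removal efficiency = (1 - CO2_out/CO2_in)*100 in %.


CO2_out / CO2_in = 9.1 / 23.5 = 0.38723404
Fraction remaining = 0.38723404
efficiency = (1 - 0.38723404) * 100 = 61.2766 %

61.2766 %


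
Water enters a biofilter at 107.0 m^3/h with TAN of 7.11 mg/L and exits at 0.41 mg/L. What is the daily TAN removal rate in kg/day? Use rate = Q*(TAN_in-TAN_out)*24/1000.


Concentration drop: TAN_in - TAN_out = 7.11 - 0.41 = 6.7 mg/L
Hourly TAN removed = Q * dTAN = 107.0 m^3/h * 6.7 mg/L = 716.9 g/h  (m^3/h * mg/L = g/h)
Daily TAN removed = 716.9 * 24 = 17205.6 g/day
Convert to kg/day: 17205.6 / 1000 = 17.2056 kg/day

17.2056 kg/day


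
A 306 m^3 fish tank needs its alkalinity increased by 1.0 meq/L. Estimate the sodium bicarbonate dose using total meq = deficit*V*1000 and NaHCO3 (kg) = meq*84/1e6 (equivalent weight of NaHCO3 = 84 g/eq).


Tank volume in L = 306 m^3 * 1000 = 306000 L
Total meq required = 1.0 meq/L * 306000 L = 306000 meq
NaHCO3 mass = 306000 meq * 84 mg/meq / 1e6 = 25.704 kg

25.704 kg


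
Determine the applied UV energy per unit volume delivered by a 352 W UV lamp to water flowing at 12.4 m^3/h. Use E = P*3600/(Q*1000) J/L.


Energy delivered per hour = 352 W * 3600 s = 1267200 J/h
Volume treated per hour = 12.4 m^3/h * 1000 = 12400 L/h
dose = 1267200 / 12400 = 102.194 J/L

102.194 J/L


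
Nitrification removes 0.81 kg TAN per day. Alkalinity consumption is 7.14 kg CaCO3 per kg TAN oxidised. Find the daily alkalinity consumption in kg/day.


Alkalinity factor: 7.14 kg CaCO3 consumed per kg TAN nitrified
alk = 0.81 kg TAN * 7.14 = 5.7834 kg CaCO3/day

5.7834 kg CaCO3/day


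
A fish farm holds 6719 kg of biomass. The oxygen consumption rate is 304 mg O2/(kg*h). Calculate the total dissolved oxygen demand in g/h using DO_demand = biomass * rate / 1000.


Total O2 consumption (mg/h) = 6719 kg * 304 mg/(kg*h) = 2042576 mg/h
Convert to g/h: 2042576 / 1000 = 2042.576 g/h

2042.576 g/h


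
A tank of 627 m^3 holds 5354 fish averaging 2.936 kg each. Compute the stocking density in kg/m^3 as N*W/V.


Total biomass = 5354 fish * 2.936 kg = 15719.344 kg
Density = total biomass / volume = 15719.344 / 627 = 25.0707 kg/m^3

25.0707 kg/m^3


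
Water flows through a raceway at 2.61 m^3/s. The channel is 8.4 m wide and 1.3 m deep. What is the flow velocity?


Cross-sectional area = W * d = 8.4 * 1.3 = 10.92 m^2
Velocity = Q / A = 2.61 / 10.92 = 0.239011 m/s

0.239011 m/s


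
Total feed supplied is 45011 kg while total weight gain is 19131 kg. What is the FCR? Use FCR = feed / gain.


FCR = feed consumed / weight gained
FCR = 45011 kg / 19131 kg = 2.35278

2.35278


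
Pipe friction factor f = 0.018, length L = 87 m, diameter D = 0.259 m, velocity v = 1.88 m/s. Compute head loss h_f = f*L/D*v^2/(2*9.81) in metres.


v^2 = 1.88^2 = 3.5344 m^2/s^2
L/D = 87/0.259 = 335.90734
h_f = f*(L/D)*v^2/(2g) = 0.018 * 335.90734 * 3.5344 / 19.62 = 1.0892 m

1.0892 m


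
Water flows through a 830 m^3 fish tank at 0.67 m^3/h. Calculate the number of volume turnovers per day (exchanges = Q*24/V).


Daily flow volume = 0.67 m^3/h * 24 h = 16.08 m^3/day
Exchanges = daily flow / tank volume = 16.08 / 830 = 0.0193735 exchanges/day

0.0193735 exchanges/day


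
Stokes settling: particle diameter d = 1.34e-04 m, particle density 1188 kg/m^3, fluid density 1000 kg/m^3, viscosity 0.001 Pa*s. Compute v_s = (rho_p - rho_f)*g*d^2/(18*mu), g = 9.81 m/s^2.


Density difference: rho_p - rho_f = 1188 - 1000 = 188 kg/m^3
d^2 = (1.34e-04)^2 = 1.7956e-08 m^2
Numerator = (rho_p - rho_f) * g * d^2 = 188 * 9.81 * 1.7956e-08 = 3.3115892e-05
Denominator = 18 * mu = 18 * 0.001 = 0.018
v_s = 3.3115892e-05 / 0.018 = 0.00183977 m/s
Check: Re = rho_f * v_s * d / mu = 1000 * 0.00183977 * 1.34e-04 / 0.001 = 0.247 < 1, so Stokes' law applies.

0.00183977 m/s


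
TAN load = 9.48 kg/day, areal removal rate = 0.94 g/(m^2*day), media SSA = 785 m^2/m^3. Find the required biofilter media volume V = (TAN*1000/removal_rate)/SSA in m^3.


A = 9.48*1000 / 0.94 = 10085.106 m^2
V = 10085.106 / 785 = 12.8473

12.8473 m^3


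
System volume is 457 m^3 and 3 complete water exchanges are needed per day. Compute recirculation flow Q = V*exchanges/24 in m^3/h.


Daily recirculation volume = 457 m^3 * 3 = 1371 m^3/day
Flow rate Q = daily volume / 24 h = 1371 / 24 = 57.125 m^3/h

57.125 m^3/h


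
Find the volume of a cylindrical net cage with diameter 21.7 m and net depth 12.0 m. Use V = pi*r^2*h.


r = d/2 = 21.7/2 = 10.85 m
Base area = pi*r^2 = pi*10.85^2 = 369.83614 m^2
Volume = 369.83614 * 12.0 = 4438.03 m^3

4438.03 m^3


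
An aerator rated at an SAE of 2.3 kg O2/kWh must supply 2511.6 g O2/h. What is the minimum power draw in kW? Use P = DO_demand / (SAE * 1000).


SAE in g O2/kWh = 2.3 * 1000 = 2300 g/kWh
P = DO_demand / SAE_g = 2511.6 / 2300 = 1.092 kW

1.092 kW


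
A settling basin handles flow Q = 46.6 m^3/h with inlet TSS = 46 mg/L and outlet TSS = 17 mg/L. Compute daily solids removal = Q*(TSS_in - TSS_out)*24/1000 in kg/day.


Concentration drop: TSS_in - TSS_out = 46 - 17 = 29 mg/L
Hourly solids removed = Q * dTSS = 46.6 m^3/h * 29 mg/L = 1351.4 g/h  (m^3/h * mg/L = g/h)
Daily solids removed = 1351.4 * 24 = 32433.6 g/day
Convert g to kg: 32433.6 / 1000 = 32.4336 kg/day

32.4336 kg/day


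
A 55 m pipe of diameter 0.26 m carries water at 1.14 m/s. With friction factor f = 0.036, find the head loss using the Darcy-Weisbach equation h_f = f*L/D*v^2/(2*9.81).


v^2 = 1.14^2 = 1.2996 m^2/s^2
L/D = 55/0.26 = 211.53846
h_f = f*(L/D)*v^2/(2g) = 0.036 * 211.53846 * 1.2996 / 19.62 = 0.504432 m

0.504432 m


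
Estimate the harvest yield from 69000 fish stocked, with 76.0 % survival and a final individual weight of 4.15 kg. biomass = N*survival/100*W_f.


Survivors = 69000 * 76.0/100 = 52440 fish
Harvest biomass = survivors * W_f = 52440 * 4.15 = 217626 kg

217626 kg


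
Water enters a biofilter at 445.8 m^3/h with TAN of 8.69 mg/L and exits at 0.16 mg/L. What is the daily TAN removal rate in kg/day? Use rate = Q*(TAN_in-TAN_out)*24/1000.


Concentration drop: TAN_in - TAN_out = 8.69 - 0.16 = 8.53 mg/L
Hourly TAN removed = Q * dTAN = 445.8 m^3/h * 8.53 mg/L = 3802.674 g/h  (m^3/h * mg/L = g/h)
Daily TAN removed = 3802.674 * 24 = 91264.176 g/day
Convert to kg/day: 91264.176 / 1000 = 91.264176 kg/day

91.264176 kg/day


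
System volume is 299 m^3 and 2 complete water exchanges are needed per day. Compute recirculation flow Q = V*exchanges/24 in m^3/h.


Daily recirculation volume = 299 m^3 * 2 = 598 m^3/day
Flow rate Q = daily volume / 24 h = 598 / 24 = 24.9167 m^3/h

24.9167 m^3/h


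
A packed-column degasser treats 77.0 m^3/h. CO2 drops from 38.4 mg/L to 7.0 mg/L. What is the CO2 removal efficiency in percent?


CO2_out / CO2_in = 7.0 / 38.4 = 0.18229167
Fraction remaining = 0.18229167
efficiency = (1 - 0.18229167) * 100 = 81.7708 %

81.7708 %


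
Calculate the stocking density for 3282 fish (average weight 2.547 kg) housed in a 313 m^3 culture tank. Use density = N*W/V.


Total biomass = 3282 fish * 2.547 kg = 8359.254 kg
Density = total biomass / volume = 8359.254 / 313 = 26.7069 kg/m^3

26.7069 kg/m^3


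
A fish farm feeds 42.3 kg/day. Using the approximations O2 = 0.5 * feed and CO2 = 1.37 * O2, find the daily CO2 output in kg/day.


O2 = 42.3 * 0.5 = 21.15
CO2 = 21.15 * 1.37 = 28.9755

28.9755 kg/day


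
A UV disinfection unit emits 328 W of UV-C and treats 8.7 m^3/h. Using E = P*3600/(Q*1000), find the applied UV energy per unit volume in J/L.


Energy delivered per hour = 328 W * 3600 s = 1180800 J/h
Volume treated per hour = 8.7 m^3/h * 1000 = 8700 L/h
dose = 1180800 / 8700 = 135.724 J/L

135.724 J/L


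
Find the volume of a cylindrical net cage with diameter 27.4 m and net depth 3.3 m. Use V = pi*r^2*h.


r = d/2 = 27.4/2 = 13.7 m
Base area = pi*r^2 = pi*13.7^2 = 589.64553 m^2
Volume = 589.64553 * 3.3 = 1945.83 m^3

1945.83 m^3


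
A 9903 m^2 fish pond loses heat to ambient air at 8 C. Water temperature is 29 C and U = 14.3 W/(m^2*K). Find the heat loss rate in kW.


Temperature difference dT = 29 - 8 = 21 K
Heat loss (W) = U * A * dT = 14.3 * 9903 * 21 = 2973870.9 W
Convert to kW: 2973870.9 / 1000 = 2973.8709 kW

2973.8709 kW


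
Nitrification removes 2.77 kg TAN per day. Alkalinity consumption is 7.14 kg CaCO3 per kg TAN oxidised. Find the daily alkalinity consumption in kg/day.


Alkalinity factor: 7.14 kg CaCO3 consumed per kg TAN nitrified
alk = 2.77 kg TAN * 7.14 = 19.7778 kg CaCO3/day

19.7778 kg CaCO3/day


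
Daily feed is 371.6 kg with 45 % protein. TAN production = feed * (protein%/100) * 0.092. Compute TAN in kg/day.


Protein in feed = 371.6 * 45/100 = 167.22 kg/day
TAN = protein * 0.092 = 167.22 * 0.092 = 15.38424 kg/day

15.38424 kg/day


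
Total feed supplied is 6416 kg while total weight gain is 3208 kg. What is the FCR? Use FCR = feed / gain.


FCR = feed consumed / weight gained
FCR = 6416 kg / 3208 kg = 2

2


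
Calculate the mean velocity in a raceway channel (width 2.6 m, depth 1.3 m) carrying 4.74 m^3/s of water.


Cross-sectional area = W * d = 2.6 * 1.3 = 3.38 m^2
Velocity = Q / A = 4.74 / 3.38 = 1.40237 m/s

1.40237 m/s


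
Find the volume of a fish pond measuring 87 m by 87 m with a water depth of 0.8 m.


Base area = L * W = 87 * 87 = 7569 m^2
Volume = area * depth = 7569 * 0.8 = 6055.2 m^3

6055.2 m^3


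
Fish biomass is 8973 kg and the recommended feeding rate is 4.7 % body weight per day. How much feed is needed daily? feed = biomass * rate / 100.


Feeding rate fraction = 4.7% / 100 = 0.047
Daily feed = 8973 kg * 0.047 = 421.731 kg/day

421.731 kg/day


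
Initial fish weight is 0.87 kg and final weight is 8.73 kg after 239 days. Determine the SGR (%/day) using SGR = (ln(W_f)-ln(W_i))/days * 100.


ln(W_f) = ln(8.73) = 2.1667654
ln(W_i) = ln(0.87) = -0.13926207
ln(W_f) - ln(W_i) = 2.1667654 - -0.13926207 = 2.3060275
SGR = 2.3060275 / 239 * 100 = 0.964865 %/day

0.964865 %/day


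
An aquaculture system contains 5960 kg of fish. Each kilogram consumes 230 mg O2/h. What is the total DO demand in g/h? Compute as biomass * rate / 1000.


Total O2 consumption (mg/h) = 5960 kg * 230 mg/(kg*h) = 1370800 mg/h
Convert to g/h: 1370800 / 1000 = 1370.8 g/h

1370.8 g/h


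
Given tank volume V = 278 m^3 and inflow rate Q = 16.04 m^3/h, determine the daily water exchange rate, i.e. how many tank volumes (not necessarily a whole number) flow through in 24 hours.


Daily flow volume = 16.04 m^3/h * 24 h = 384.96 m^3/day
Exchanges = daily flow / tank volume = 384.96 / 278 = 1.38475 exchanges/day

1.38475 exchanges/day


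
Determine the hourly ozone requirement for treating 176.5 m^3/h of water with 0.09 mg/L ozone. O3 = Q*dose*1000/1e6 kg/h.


O3 demand (mg/h) = Q * dose * 1000 = 176.5 * 0.09 * 1000 = 15885 mg/h
Convert mg to kg: 15885 / 1e6 = 0.015885 kg/h

0.015885 kg/h


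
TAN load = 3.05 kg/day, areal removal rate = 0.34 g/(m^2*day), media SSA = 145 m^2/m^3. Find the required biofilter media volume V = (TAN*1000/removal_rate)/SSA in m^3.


A = 3.05*1000 / 0.34 = 8970.5882 m^2
V = 8970.5882 / 145 = 61.8661

61.8661 m^3


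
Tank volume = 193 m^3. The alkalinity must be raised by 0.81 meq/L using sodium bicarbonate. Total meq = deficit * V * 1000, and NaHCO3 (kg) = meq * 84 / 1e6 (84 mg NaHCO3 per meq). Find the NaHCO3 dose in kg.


Tank volume in L = 193 m^3 * 1000 = 193000 L
Total meq required = 0.81 meq/L * 193000 L = 156330 meq
NaHCO3 mass = 156330 meq * 84 mg/meq / 1e6 = 13.1317 kg

13.1317 kg


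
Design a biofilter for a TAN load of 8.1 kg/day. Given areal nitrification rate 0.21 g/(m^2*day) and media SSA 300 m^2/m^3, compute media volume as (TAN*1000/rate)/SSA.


A = 8.1*1000 / 0.21 = 38571.429 m^2
V = 38571.429 / 300 = 128.571

128.571 m^3


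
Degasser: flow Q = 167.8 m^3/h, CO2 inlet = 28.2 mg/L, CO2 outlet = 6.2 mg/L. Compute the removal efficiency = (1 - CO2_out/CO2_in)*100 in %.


CO2_out / CO2_in = 6.2 / 28.2 = 0.21985816
Fraction remaining = 0.21985816
efficiency = (1 - 0.21985816) * 100 = 78.0142 %

78.0142 %


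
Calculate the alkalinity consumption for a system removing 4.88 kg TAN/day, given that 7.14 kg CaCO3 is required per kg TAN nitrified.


Alkalinity factor: 7.14 kg CaCO3 consumed per kg TAN nitrified
alk = 4.88 kg TAN * 7.14 = 34.8432 kg CaCO3/day

34.8432 kg CaCO3/day


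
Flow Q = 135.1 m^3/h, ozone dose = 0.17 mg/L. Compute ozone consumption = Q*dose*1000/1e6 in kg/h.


O3 demand (mg/h) = Q * dose * 1000 = 135.1 * 0.17 * 1000 = 22967 mg/h
Convert mg to kg: 22967 / 1e6 = 0.022967 kg/h

0.022967 kg/h


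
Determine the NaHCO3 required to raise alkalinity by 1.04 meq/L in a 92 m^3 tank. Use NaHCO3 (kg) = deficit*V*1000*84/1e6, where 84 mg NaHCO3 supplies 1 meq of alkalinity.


Tank volume in L = 92 m^3 * 1000 = 92000 L
Total meq required = 1.04 meq/L * 92000 L = 95680 meq
NaHCO3 mass = 95680 meq * 84 mg/meq / 1e6 = 8.03712 kg

8.03712 kg


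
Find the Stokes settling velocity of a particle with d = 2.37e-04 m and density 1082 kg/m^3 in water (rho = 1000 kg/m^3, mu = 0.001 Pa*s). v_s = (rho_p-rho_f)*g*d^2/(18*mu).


Density difference: rho_p - rho_f = 1082 - 1000 = 82 kg/m^3
d^2 = (2.37e-04)^2 = 5.6169e-08 m^2
Numerator = (rho_p - rho_f) * g * d^2 = 82 * 9.81 * 5.6169e-08 = 4.5183467e-05
Denominator = 18 * mu = 18 * 0.001 = 0.018
v_s = 4.5183467e-05 / 0.018 = 0.00251019 m/s
Check: Re = rho_f * v_s * d / mu = 1000 * 0.00251019 * 2.37e-04 / 0.001 = 0.595 < 1, so Stokes' law applies.

0.00251019 m/s


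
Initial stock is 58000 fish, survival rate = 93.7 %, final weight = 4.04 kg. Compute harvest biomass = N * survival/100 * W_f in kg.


Survivors = 58000 * 93.7/100 = 54346 fish
Harvest biomass = survivors * W_f = 54346 * 4.04 = 219557.84 kg

219557.84 kg


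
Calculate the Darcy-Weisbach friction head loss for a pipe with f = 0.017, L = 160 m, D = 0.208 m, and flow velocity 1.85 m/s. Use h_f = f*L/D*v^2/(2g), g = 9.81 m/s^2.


v^2 = 1.85^2 = 3.4225 m^2/s^2
L/D = 160/0.208 = 769.23077
h_f = f*(L/D)*v^2/(2g) = 0.017 * 769.23077 * 3.4225 / 19.62 = 2.28113 m

2.28113 m


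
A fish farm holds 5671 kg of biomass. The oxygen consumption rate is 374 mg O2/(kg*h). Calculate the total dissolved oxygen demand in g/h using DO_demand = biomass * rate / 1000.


Total O2 consumption (mg/h) = 5671 kg * 374 mg/(kg*h) = 2120954 mg/h
Convert to g/h: 2120954 / 1000 = 2120.954 g/h

2120.954 g/h


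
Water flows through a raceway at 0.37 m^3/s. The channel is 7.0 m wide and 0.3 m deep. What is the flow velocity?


Cross-sectional area = W * d = 7.0 * 0.3 = 2.1 m^2
Velocity = Q / A = 0.37 / 2.1 = 0.17619 m/s

0.17619 m/s


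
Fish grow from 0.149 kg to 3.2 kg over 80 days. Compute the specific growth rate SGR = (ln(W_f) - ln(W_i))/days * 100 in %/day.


ln(W_f) = ln(3.2) = 1.1631508
ln(W_i) = ln(0.149) = -1.903809
ln(W_f) - ln(W_i) = 1.1631508 - -1.903809 = 3.0669598
SGR = 3.0669598 / 80 * 100 = 3.8337 %/day

3.8337 %/day


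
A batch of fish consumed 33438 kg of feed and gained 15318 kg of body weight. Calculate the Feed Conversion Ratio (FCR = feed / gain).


FCR = feed consumed / weight gained
FCR = 33438 kg / 15318 kg = 2.18292

2.18292


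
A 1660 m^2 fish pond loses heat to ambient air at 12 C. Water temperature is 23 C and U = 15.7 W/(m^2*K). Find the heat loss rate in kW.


Temperature difference dT = 23 - 12 = 11 K
Heat loss (W) = U * A * dT = 15.7 * 1660 * 11 = 286682 W
Convert to kW: 286682 / 1000 = 286.682 kW

286.682 kW


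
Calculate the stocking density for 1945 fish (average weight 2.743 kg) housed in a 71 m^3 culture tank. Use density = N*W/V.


Total biomass = 1945 fish * 2.743 kg = 5335.135 kg
Density = total biomass / volume = 5335.135 / 71 = 75.1427 kg/m^3

75.1427 kg/m^3


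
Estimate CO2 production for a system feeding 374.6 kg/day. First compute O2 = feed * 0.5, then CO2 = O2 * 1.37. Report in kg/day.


O2 = 374.6 * 0.5 = 187.3
CO2 = 187.3 * 1.37 = 256.601

256.601 kg/day


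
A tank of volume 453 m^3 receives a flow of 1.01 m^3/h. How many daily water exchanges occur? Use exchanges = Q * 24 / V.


Daily flow volume = 1.01 m^3/h * 24 h = 24.24 m^3/day
Exchanges = daily flow / tank volume = 24.24 / 453 = 0.0535099 exchanges/day

0.0535099 exchanges/day


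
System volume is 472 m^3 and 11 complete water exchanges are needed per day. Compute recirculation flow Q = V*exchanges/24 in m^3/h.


Daily recirculation volume = 472 m^3 * 11 = 5192 m^3/day
Flow rate Q = daily volume / 24 h = 5192 / 24 = 216.333 m^3/h

216.333 m^3/h


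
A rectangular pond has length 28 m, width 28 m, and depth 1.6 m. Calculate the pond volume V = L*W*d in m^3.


Base area = L * W = 28 * 28 = 784 m^2
Volume = area * depth = 784 * 1.6 = 1254.4 m^3

1254.4 m^3


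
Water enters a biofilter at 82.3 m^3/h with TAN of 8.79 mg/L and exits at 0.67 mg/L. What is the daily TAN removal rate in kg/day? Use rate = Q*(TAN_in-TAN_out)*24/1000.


Concentration drop: TAN_in - TAN_out = 8.79 - 0.67 = 8.12 mg/L
Hourly TAN removed = Q * dTAN = 82.3 m^3/h * 8.12 mg/L = 668.276 g/h  (m^3/h * mg/L = g/h)
Daily TAN removed = 668.276 * 24 = 16038.624 g/day
Convert to kg/day: 16038.624 / 1000 = 16.038624 kg/day

16.038624 kg/day


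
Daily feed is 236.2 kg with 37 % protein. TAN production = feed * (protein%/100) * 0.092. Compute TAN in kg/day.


Protein in feed = 236.2 * 37/100 = 87.394 kg/day
TAN = protein * 0.092 = 87.394 * 0.092 = 8.040248 kg/day

8.040248 kg/day


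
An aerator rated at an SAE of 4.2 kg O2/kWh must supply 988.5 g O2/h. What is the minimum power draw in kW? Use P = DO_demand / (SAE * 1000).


SAE in g O2/kWh = 4.2 * 1000 = 4200 g/kWh
P = DO_demand / SAE_g = 988.5 / 4200 = 0.235357 kW

0.235357 kW


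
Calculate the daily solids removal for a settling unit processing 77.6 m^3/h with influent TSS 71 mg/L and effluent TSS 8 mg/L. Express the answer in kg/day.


Concentration drop: TSS_in - TSS_out = 71 - 8 = 63 mg/L
Hourly solids removed = Q * dTSS = 77.6 m^3/h * 63 mg/L = 4888.8 g/h  (m^3/h * mg/L = g/h)
Daily solids removed = 4888.8 * 24 = 117331.2 g/day
Convert g to kg: 117331.2 / 1000 = 117.3312 kg/day

117.3312 kg/day


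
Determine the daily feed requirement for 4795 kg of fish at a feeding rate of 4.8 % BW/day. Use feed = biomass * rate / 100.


Feeding rate fraction = 4.8% / 100 = 0.048
Daily feed = 4795 kg * 0.048 = 230.16 kg/day

230.16 kg/day


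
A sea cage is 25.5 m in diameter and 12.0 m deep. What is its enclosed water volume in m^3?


r = d/2 = 25.5/2 = 12.75 m
Base area = pi*r^2 = pi*12.75^2 = 510.70516 m^2
Volume = 510.70516 * 12.0 = 6128.46 m^3

6128.46 m^3


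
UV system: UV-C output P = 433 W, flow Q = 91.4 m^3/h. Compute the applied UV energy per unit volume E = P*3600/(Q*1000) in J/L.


Energy delivered per hour = 433 W * 3600 s = 1558800 J/h
Volume treated per hour = 91.4 m^3/h * 1000 = 91400 L/h
dose = 1558800 / 91400 = 17.0547 J/L

17.0547 J/L


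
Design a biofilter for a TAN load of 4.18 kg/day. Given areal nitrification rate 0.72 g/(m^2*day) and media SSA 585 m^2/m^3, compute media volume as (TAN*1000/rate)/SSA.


A = 4.18*1000 / 0.72 = 5805.5556 m^2
V = 5805.5556 / 585 = 9.92403

9.92403 m^3


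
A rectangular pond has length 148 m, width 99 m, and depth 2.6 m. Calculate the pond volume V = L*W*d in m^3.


Base area = L * W = 148 * 99 = 14652 m^2
Volume = area * depth = 14652 * 2.6 = 38095.2 m^3

38095.2 m^3


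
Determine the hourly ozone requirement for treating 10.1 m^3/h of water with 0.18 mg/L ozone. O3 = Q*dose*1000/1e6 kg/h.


O3 demand (mg/h) = Q * dose * 1000 = 10.1 * 0.18 * 1000 = 1818 mg/h
Convert mg to kg: 1818 / 1e6 = 0.001818 kg/h

0.001818 kg/h


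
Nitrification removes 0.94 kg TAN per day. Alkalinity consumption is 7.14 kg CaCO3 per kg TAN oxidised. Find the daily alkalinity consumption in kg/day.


Alkalinity factor: 7.14 kg CaCO3 consumed per kg TAN nitrified
alk = 0.94 kg TAN * 7.14 = 6.7116 kg CaCO3/day

6.7116 kg CaCO3/day


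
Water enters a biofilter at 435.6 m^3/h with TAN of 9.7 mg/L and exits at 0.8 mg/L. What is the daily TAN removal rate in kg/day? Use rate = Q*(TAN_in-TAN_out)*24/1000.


Concentration drop: TAN_in - TAN_out = 9.7 - 0.8 = 8.9 mg/L
Hourly TAN removed = Q * dTAN = 435.6 m^3/h * 8.9 mg/L = 3876.84 g/h  (m^3/h * mg/L = g/h)
Daily TAN removed = 3876.84 * 24 = 93044.16 g/day
Convert to kg/day: 93044.16 / 1000 = 93.04416 kg/day

93.04416 kg/day


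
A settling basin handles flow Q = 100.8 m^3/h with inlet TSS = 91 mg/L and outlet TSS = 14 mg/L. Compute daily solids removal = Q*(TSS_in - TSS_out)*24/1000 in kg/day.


Concentration drop: TSS_in - TSS_out = 91 - 14 = 77 mg/L
Hourly solids removed = Q * dTSS = 100.8 m^3/h * 77 mg/L = 7761.6 g/h  (m^3/h * mg/L = g/h)
Daily solids removed = 7761.6 * 24 = 186278.4 g/day
Convert g to kg: 186278.4 / 1000 = 186.2784 kg/day

186.2784 kg/day


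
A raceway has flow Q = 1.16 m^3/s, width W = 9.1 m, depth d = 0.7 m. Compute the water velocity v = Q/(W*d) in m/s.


Cross-sectional area = W * d = 9.1 * 0.7 = 6.37 m^2
Velocity = Q / A = 1.16 / 6.37 = 0.182104 m/s

0.182104 m/s


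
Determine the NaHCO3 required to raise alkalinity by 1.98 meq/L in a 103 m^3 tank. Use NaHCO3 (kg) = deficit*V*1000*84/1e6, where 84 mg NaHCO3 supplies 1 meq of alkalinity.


Tank volume in L = 103 m^3 * 1000 = 103000 L
Total meq required = 1.98 meq/L * 103000 L = 203940 meq
NaHCO3 mass = 203940 meq * 84 mg/meq / 1e6 = 17.131 kg

17.131 kg


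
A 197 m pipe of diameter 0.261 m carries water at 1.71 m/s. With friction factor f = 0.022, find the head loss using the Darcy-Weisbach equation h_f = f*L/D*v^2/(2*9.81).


v^2 = 1.71^2 = 2.9241 m^2/s^2
L/D = 197/0.261 = 754.78927
h_f = f*(L/D)*v^2/(2g) = 0.022 * 754.78927 * 2.9241 / 19.62 = 2.47481 m

2.47481 m


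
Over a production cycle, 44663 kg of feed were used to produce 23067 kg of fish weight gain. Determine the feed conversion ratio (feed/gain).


FCR = feed consumed / weight gained
FCR = 44663 kg / 23067 kg = 1.93623

1.93623


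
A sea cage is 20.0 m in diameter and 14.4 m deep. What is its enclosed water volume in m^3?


r = d/2 = 20.0/2 = 10 m
Base area = pi*r^2 = pi*10^2 = 314.15927 m^2
Volume = 314.15927 * 14.4 = 4523.89 m^3

4523.89 m^3


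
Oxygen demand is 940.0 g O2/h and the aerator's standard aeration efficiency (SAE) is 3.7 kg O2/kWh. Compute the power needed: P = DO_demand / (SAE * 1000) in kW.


SAE in g O2/kWh = 3.7 * 1000 = 3700 g/kWh
P = DO_demand / SAE_g = 940.0 / 3700 = 0.254054 kW

0.254054 kW


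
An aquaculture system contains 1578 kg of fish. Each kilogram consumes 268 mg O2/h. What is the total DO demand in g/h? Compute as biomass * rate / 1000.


Total O2 consumption (mg/h) = 1578 kg * 268 mg/(kg*h) = 422904 mg/h
Convert to g/h: 422904 / 1000 = 422.904 g/h

422.904 g/h


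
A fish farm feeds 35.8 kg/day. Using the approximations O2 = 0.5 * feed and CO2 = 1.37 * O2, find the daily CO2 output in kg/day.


O2 = 35.8 * 0.5 = 17.9
CO2 = 17.9 * 1.37 = 24.523

24.523 kg/day


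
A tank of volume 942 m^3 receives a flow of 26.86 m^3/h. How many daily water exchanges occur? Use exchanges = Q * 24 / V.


Daily flow volume = 26.86 m^3/h * 24 h = 644.64 m^3/day
Exchanges = daily flow / tank volume = 644.64 / 942 = 0.684331 exchanges/day

0.684331 exchanges/day


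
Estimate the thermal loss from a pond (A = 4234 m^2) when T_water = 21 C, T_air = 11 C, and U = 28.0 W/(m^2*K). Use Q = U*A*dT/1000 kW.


Temperature difference dT = 21 - 11 = 10 K
Heat loss (W) = U * A * dT = 28.0 * 4234 * 10 = 1185520 W
Convert to kW: 1185520 / 1000 = 1185.52 kW

1185.52 kW


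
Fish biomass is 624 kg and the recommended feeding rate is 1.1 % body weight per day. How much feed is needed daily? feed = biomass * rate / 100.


Feeding rate fraction = 1.1% / 100 = 0.011
Daily feed = 624 kg * 0.011 = 6.864 kg/day

6.864 kg/day


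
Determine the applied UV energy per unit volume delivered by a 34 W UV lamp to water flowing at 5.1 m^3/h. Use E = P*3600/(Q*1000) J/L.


Energy delivered per hour = 34 W * 3600 s = 122400 J/h
Volume treated per hour = 5.1 m^3/h * 1000 = 5100 L/h
dose = 122400 / 5100 = 24 J/L

24 J/L


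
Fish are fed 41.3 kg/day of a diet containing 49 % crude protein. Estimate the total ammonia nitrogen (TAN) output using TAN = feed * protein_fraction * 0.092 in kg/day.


Protein in feed = 41.3 * 49/100 = 20.237 kg/day
TAN = protein * 0.092 = 20.237 * 0.092 = 1.861804 kg/day

1.861804 kg/day


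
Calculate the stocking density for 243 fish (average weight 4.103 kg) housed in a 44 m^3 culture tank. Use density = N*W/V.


Total biomass = 243 fish * 4.103 kg = 997.029 kg
Density = total biomass / volume = 997.029 / 44 = 22.6597 kg/m^3

22.6597 kg/m^3


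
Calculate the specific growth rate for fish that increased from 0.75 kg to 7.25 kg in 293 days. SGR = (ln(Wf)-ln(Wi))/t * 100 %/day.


ln(W_f) = ln(7.25) = 1.9810015
ln(W_i) = ln(0.75) = -0.28768207
ln(W_f) - ln(W_i) = 1.9810015 - -0.28768207 = 2.2686836
SGR = 2.2686836 / 293 * 100 = 0.774295 %/day

0.774295 %/day


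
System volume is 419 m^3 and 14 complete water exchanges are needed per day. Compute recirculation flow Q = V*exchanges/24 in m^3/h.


Daily recirculation volume = 419 m^3 * 14 = 5866 m^3/day
Flow rate Q = daily volume / 24 h = 5866 / 24 = 244.417 m^3/h

244.417 m^3/h


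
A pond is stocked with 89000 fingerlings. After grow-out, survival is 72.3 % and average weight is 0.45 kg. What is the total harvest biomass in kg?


Survivors = 89000 * 72.3/100 = 64347 fish
Harvest biomass = survivors * W_f = 64347 * 0.45 = 28956.15 kg

28956.15 kg


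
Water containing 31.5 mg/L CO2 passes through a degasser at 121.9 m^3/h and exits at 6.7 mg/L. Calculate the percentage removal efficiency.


CO2_out / CO2_in = 6.7 / 31.5 = 0.21269841
Fraction remaining = 0.21269841
efficiency = (1 - 0.21269841) * 100 = 78.7302 %

78.7302 %


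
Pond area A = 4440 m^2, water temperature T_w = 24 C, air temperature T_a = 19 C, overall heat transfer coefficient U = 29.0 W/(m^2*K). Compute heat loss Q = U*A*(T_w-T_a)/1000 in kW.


Temperature difference dT = 24 - 19 = 5 K
Heat loss (W) = U * A * dT = 29.0 * 4440 * 5 = 643800 W
Convert to kW: 643800 / 1000 = 643.8 kW

643.8 kW


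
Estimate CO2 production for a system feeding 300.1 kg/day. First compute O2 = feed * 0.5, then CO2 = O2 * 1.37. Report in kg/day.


O2 = 300.1 * 0.5 = 150.05
CO2 = 150.05 * 1.37 = 205.5685

205.5685 kg/day


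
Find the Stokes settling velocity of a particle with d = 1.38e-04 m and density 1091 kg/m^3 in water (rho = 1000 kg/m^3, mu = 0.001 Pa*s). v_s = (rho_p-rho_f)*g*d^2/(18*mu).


Density difference: rho_p - rho_f = 1091 - 1000 = 91 kg/m^3
d^2 = (1.38e-04)^2 = 1.9044e-08 m^2
Numerator = (rho_p - rho_f) * g * d^2 = 91 * 9.81 * 1.9044e-08 = 1.7000769e-05
Denominator = 18 * mu = 18 * 0.001 = 0.018
v_s = 1.7000769e-05 / 0.018 = 9.44487e-04 m/s
Check: Re = rho_f * v_s * d / mu = 1000 * 9.44487e-04 * 1.38e-04 / 0.001 = 0.13 < 1, so Stokes' law applies.

9.44487e-04 m/s


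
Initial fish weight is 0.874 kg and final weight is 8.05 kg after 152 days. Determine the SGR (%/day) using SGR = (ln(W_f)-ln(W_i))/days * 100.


ln(W_f) = ln(8.05) = 2.0856721
ln(W_i) = ln(0.874) = -0.1346749
ln(W_f) - ln(W_i) = 2.0856721 - -0.1346749 = 2.220347
SGR = 2.220347 / 152 * 100 = 1.46075 %/day

1.46075 %/day


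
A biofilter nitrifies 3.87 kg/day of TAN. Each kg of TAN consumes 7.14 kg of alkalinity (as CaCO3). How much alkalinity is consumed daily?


Alkalinity factor: 7.14 kg CaCO3 consumed per kg TAN nitrified
alk = 3.87 kg TAN * 7.14 = 27.6318 kg CaCO3/day

27.6318 kg CaCO3/day


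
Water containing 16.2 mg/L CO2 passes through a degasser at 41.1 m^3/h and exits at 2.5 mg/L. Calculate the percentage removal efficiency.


CO2_out / CO2_in = 2.5 / 16.2 = 0.15432099
Fraction remaining = 0.15432099
efficiency = (1 - 0.15432099) * 100 = 84.5679 %

84.5679 %


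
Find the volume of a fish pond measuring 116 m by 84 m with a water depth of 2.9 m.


Base area = L * W = 116 * 84 = 9744 m^2
Volume = area * depth = 9744 * 2.9 = 28257.6 m^3

28257.6 m^3


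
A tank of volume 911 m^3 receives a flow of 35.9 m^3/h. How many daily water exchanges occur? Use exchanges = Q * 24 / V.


Daily flow volume = 35.9 m^3/h * 24 h = 861.6 m^3/day
Exchanges = daily flow / tank volume = 861.6 / 911 = 0.945774 exchanges/day

0.945774 exchanges/day


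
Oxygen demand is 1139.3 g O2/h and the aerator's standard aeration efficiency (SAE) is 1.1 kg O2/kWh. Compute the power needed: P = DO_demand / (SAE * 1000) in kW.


SAE in g O2/kWh = 1.1 * 1000 = 1100 g/kWh
P = DO_demand / SAE_g = 1139.3 / 1100 = 1.03573 kW

1.03573 kW


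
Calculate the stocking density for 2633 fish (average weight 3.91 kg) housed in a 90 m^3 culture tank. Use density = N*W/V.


Total biomass = 2633 fish * 3.91 kg = 10295.03 kg
Density = total biomass / volume = 10295.03 / 90 = 114.389 kg/m^3

114.389 kg/m^3


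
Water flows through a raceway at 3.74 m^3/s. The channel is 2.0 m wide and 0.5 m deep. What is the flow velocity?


Cross-sectional area = W * d = 2.0 * 0.5 = 1 m^2
Velocity = Q / A = 3.74 / 1 = 3.74 m/s

3.74 m/s


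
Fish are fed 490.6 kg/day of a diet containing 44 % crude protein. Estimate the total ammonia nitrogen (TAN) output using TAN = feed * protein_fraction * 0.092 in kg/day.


Protein in feed = 490.6 * 44/100 = 215.864 kg/day
TAN = protein * 0.092 = 215.864 * 0.092 = 19.859488 kg/day

19.859488 kg/day


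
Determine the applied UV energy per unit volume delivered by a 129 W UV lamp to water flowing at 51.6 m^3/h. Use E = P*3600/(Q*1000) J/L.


Energy delivered per hour = 129 W * 3600 s = 464400 J/h
Volume treated per hour = 51.6 m^3/h * 1000 = 51600 L/h
dose = 464400 / 51600 = 9 J/L

9 J/L


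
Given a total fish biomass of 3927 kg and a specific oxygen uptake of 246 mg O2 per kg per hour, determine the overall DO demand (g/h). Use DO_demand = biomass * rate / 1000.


Total O2 consumption (mg/h) = 3927 kg * 246 mg/(kg*h) = 966042 mg/h
Convert to g/h: 966042 / 1000 = 966.042 g/h

966.042 g/h


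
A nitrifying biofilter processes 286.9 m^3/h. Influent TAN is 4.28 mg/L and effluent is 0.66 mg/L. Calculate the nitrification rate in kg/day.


Concentration drop: TAN_in - TAN_out = 4.28 - 0.66 = 3.62 mg/L
Hourly TAN removed = Q * dTAN = 286.9 m^3/h * 3.62 mg/L = 1038.578 g/h  (m^3/h * mg/L = g/h)
Daily TAN removed = 1038.578 * 24 = 24925.872 g/day
Convert to kg/day: 24925.872 / 1000 = 24.925872 kg/day

24.925872 kg/day


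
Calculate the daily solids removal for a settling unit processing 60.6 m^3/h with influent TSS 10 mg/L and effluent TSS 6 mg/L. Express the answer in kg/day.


Concentration drop: TSS_in - TSS_out = 10 - 6 = 4 mg/L
Hourly solids removed = Q * dTSS = 60.6 m^3/h * 4 mg/L = 242.4 g/h  (m^3/h * mg/L = g/h)
Daily solids removed = 242.4 * 24 = 5817.6 g/day
Convert g to kg: 5817.6 / 1000 = 5.8176 kg/day

5.8176 kg/day


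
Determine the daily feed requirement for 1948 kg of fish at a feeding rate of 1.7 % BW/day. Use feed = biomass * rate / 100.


Feeding rate fraction = 1.7% / 100 = 0.017
Daily feed = 1948 kg * 0.017 = 33.116 kg/day

33.116 kg/day


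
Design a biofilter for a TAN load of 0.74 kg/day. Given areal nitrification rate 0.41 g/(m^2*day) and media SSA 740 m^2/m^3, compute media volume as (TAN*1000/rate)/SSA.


A = 0.74*1000 / 0.41 = 1804.878 m^2
V = 1804.878 / 740 = 2.43902

2.43902 m^3


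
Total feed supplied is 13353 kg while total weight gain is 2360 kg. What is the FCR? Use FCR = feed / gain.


FCR = feed consumed / weight gained
FCR = 13353 kg / 2360 kg = 5.65805

5.65805


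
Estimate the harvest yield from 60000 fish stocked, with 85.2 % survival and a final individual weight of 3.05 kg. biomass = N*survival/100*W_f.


Survivors = 60000 * 85.2/100 = 51120 fish
Harvest biomass = survivors * W_f = 51120 * 3.05 = 155916 kg

155916 kg


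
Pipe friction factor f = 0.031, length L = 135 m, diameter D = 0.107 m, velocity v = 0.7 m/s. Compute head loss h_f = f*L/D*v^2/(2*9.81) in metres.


v^2 = 0.7^2 = 0.49 m^2/s^2
L/D = 135/0.107 = 1261.6822
h_f = f*(L/D)*v^2/(2g) = 0.031 * 1261.6822 * 0.49 / 19.62 = 0.976807 m

0.976807 m


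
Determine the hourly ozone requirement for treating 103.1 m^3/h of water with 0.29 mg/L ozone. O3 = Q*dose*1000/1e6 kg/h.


O3 demand (mg/h) = Q * dose * 1000 = 103.1 * 0.29 * 1000 = 29899 mg/h
Convert mg to kg: 29899 / 1e6 = 0.029899 kg/h

0.029899 kg/h


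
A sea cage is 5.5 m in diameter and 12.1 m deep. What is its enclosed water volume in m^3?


r = d/2 = 5.5/2 = 2.75 m
Base area = pi*r^2 = pi*2.75^2 = 23.758294 m^2
Volume = 23.758294 * 12.1 = 287.475 m^3

287.475 m^3


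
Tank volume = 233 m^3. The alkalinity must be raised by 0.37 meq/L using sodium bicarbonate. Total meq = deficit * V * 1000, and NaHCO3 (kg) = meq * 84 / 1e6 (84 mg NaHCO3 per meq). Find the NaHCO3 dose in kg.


Tank volume in L = 233 m^3 * 1000 = 233000 L
Total meq required = 0.37 meq/L * 233000 L = 86210 meq
NaHCO3 mass = 86210 meq * 84 mg/meq / 1e6 = 7.24164 kg

7.24164 kg


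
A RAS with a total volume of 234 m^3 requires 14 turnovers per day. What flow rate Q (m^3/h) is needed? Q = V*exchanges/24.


Daily recirculation volume = 234 m^3 * 14 = 3276 m^3/day
Flow rate Q = daily volume / 24 h = 3276 / 24 = 136.5 m^3/h

136.5 m^3/h


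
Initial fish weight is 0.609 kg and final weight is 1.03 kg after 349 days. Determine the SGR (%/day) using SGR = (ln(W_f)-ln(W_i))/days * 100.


ln(W_f) = ln(1.03) = 0.029558802
ln(W_i) = ln(0.609) = -0.49593701
ln(W_f) - ln(W_i) = 0.029558802 - -0.49593701 = 0.52549581
SGR = 0.52549581 / 349 * 100 = 0.150572 %/day

0.150572 %/day


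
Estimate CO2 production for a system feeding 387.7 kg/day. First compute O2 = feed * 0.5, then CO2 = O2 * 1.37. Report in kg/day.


O2 = 387.7 * 0.5 = 193.85
CO2 = 193.85 * 1.37 = 265.5745

265.5745 kg/day


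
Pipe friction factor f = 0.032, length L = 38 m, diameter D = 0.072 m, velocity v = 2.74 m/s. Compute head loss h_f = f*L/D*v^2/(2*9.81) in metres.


v^2 = 2.74^2 = 7.5076 m^2/s^2
L/D = 38/0.072 = 527.77778
h_f = f*(L/D)*v^2/(2g) = 0.032 * 527.77778 * 7.5076 / 19.62 = 6.46254 m

6.46254 m


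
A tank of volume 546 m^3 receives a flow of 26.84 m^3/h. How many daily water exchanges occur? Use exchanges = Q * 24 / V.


Daily flow volume = 26.84 m^3/h * 24 h = 644.16 m^3/day
Exchanges = daily flow / tank volume = 644.16 / 546 = 1.17978 exchanges/day

1.17978 exchanges/day


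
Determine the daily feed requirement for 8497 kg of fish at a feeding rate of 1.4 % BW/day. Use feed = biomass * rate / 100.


Feeding rate fraction = 1.4% / 100 = 0.014
Daily feed = 8497 kg * 0.014 = 118.958 kg/day

118.958 kg/day


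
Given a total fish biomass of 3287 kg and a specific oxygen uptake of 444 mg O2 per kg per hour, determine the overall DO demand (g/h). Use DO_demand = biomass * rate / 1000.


Total O2 consumption (mg/h) = 3287 kg * 444 mg/(kg*h) = 1459428 mg/h
Convert to g/h: 1459428 / 1000 = 1459.428 g/h

1459.428 g/h


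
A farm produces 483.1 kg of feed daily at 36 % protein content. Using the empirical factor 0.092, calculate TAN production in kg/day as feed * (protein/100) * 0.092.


Protein in feed = 483.1 * 36/100 = 173.916 kg/day
TAN = protein * 0.092 = 173.916 * 0.092 = 16.000272 kg/day

16.000272 kg/day


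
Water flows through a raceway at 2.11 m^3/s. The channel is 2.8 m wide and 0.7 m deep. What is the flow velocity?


Cross-sectional area = W * d = 2.8 * 0.7 = 1.96 m^2
Velocity = Q / A = 2.11 / 1.96 = 1.07653 m/s

1.07653 m/s


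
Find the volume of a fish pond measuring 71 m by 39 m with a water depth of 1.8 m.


Base area = L * W = 71 * 39 = 2769 m^2
Volume = area * depth = 2769 * 1.8 = 4984.2 m^3

4984.2 m^3


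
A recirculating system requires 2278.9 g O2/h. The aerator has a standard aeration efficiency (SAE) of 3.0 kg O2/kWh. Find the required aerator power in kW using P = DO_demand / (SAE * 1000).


SAE in g O2/kWh = 3.0 * 1000 = 3000 g/kWh
P = DO_demand / SAE_g = 2278.9 / 3000 = 0.759633 kW

0.759633 kW


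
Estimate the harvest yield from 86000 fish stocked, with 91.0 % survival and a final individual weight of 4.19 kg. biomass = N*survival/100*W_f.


Survivors = 86000 * 91.0/100 = 78260 fish
Harvest biomass = survivors * W_f = 78260 * 4.19 = 327909.4 kg

327909.4 kg


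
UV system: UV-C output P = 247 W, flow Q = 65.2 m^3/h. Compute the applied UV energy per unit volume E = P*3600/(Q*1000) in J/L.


Energy delivered per hour = 247 W * 3600 s = 889200 J/h
Volume treated per hour = 65.2 m^3/h * 1000 = 65200 L/h
dose = 889200 / 65200 = 13.638 J/L

13.638 J/L


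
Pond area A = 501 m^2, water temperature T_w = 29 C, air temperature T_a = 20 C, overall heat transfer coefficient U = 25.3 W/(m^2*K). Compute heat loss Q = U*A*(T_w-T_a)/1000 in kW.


Temperature difference dT = 29 - 20 = 9 K
Heat loss (W) = U * A * dT = 25.3 * 501 * 9 = 114077.7 W
Convert to kW: 114077.7 / 1000 = 114.0777 kW

114.0777 kW


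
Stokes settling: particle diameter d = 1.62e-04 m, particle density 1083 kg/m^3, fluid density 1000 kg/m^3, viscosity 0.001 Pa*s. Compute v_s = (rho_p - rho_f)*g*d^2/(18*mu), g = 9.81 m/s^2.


Density difference: rho_p - rho_f = 1083 - 1000 = 83 kg/m^3
d^2 = (1.62e-04)^2 = 2.6244e-08 m^2
Numerator = (rho_p - rho_f) * g * d^2 = 83 * 9.81 * 2.6244e-08 = 2.1368652e-05
Denominator = 18 * mu = 18 * 0.001 = 0.018
v_s = 2.1368652e-05 / 0.018 = 0.00118715 m/s
Check: Re = rho_f * v_s * d / mu = 1000 * 0.00118715 * 1.62e-04 / 0.001 = 0.192 < 1, so Stokes' law applies.

0.00118715 m/s


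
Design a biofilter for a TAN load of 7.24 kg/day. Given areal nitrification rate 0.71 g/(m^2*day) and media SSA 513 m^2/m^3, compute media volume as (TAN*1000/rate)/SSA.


A = 7.24*1000 / 0.71 = 10197.183 m^2
V = 10197.183 / 513 = 19.8775

19.8775 m^3


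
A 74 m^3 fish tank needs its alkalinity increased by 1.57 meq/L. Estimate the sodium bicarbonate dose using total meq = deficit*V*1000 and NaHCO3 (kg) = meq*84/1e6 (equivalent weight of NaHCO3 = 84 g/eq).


Tank volume in L = 74 m^3 * 1000 = 74000 L
Total meq required = 1.57 meq/L * 74000 L = 116180 meq
NaHCO3 mass = 116180 meq * 84 mg/meq / 1e6 = 9.75912 kg

9.75912 kg


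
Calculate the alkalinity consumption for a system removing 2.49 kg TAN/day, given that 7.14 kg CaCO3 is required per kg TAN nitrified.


Alkalinity factor: 7.14 kg CaCO3 consumed per kg TAN nitrified
alk = 2.49 kg TAN * 7.14 = 17.7786 kg CaCO3/day

17.7786 kg CaCO3/day


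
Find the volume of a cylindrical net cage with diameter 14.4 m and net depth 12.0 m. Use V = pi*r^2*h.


r = d/2 = 14.4/2 = 7.2 m
Base area = pi*r^2 = pi*7.2^2 = 162.86016 m^2
Volume = 162.86016 * 12.0 = 1954.32 m^3

1954.32 m^3


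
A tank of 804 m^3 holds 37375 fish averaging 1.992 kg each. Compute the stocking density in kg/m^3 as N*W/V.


Total biomass = 37375 fish * 1.992 kg = 74451 kg
Density = total biomass / volume = 74451 / 804 = 92.6007 kg/m^3

92.6007 kg/m^3


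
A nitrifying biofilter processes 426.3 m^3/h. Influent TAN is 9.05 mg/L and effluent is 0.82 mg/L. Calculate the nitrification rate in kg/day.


Concentration drop: TAN_in - TAN_out = 9.05 - 0.82 = 8.23 mg/L
Hourly TAN removed = Q * dTAN = 426.3 m^3/h * 8.23 mg/L = 3508.449 g/h  (m^3/h * mg/L = g/h)
Daily TAN removed = 3508.449 * 24 = 84202.776 g/day
Convert to kg/day: 84202.776 / 1000 = 84.202776 kg/day

84.202776 kg/day
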